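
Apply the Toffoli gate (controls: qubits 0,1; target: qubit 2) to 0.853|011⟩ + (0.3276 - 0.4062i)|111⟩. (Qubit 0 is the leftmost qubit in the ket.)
0.853|011⟩ + (0.3276 - 0.4062i)|110⟩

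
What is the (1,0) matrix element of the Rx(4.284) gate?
-0.8413i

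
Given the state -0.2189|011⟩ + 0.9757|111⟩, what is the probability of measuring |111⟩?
0.952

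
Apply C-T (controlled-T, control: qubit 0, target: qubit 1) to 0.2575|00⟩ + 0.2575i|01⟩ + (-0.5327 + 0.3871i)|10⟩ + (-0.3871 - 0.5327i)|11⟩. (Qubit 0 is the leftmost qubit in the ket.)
0.2575|00⟩ + 0.2575i|01⟩ + (-0.5327 + 0.3871i)|10⟩ + (0.103 - 0.6504i)|11⟩

C-T leaves the control-|0⟩ kets |00⟩, |01⟩ unchanged and applies T to qubit 1 on the control-|1⟩ pair (|10⟩, |11⟩).
T = [[1, 0], [0, (1/√2 + (1/√2)i)]].
With a = amp(|10⟩) = (-0.5327 + 0.3871i) and b = amp(|11⟩) = (-0.3871 - 0.5327i):
new amp(|10⟩) = (1)·a = (-0.5327 + 0.3871i)
new amp(|11⟩) = (1/√2 + (1/√2)i)·b = (0.103 - 0.6504i)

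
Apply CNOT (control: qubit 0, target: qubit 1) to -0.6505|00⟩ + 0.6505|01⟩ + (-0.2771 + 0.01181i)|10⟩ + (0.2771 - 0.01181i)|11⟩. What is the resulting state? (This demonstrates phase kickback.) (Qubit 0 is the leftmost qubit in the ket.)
-0.6505|00⟩ + 0.6505|01⟩ + (0.2771 - 0.01181i)|10⟩ + (-0.2771 + 0.01181i)|11⟩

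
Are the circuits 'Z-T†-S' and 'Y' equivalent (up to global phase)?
No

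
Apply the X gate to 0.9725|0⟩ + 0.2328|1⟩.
0.2328|0⟩ + 0.9725|1⟩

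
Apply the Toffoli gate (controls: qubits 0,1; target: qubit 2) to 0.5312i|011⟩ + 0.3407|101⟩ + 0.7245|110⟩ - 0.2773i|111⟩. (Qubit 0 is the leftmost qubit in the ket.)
0.5312i|011⟩ + 0.3407|101⟩ - 0.2773i|110⟩ + 0.7245|111⟩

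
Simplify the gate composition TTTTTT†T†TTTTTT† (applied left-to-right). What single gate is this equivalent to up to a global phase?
T†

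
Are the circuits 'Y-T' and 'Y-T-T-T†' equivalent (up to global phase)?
Yes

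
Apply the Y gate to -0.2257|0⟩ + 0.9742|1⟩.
-0.9742i|0⟩ - 0.2257i|1⟩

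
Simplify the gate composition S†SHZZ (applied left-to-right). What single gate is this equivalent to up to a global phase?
H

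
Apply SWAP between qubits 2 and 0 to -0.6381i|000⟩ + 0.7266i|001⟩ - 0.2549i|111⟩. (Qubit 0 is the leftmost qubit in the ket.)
-0.6381i|000⟩ + 0.7266i|100⟩ - 0.2549i|111⟩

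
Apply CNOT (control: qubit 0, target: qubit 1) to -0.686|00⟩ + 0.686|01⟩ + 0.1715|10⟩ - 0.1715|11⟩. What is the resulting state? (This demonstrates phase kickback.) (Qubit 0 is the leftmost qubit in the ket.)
-0.686|00⟩ + 0.686|01⟩ - 0.1715|10⟩ + 0.1715|11⟩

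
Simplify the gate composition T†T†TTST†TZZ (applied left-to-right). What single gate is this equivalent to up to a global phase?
S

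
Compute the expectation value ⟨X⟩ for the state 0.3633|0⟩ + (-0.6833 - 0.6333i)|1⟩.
-0.4965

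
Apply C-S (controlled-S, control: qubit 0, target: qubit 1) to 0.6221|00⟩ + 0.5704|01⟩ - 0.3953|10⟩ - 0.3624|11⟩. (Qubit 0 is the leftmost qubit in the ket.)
0.6221|00⟩ + 0.5704|01⟩ - 0.3953|10⟩ - 0.3624i|11⟩

C-S leaves the control-|0⟩ kets |00⟩, |01⟩ unchanged and applies S to qubit 1 on the control-|1⟩ pair (|10⟩, |11⟩).
S = [[1, 0], [0, i]].
With a = amp(|10⟩) = -0.3953 and b = amp(|11⟩) = -0.3624:
new amp(|10⟩) = (1)·a = -0.3953
new amp(|11⟩) = (i)·b = -0.3624i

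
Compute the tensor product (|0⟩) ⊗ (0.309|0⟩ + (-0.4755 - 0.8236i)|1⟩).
0.309|00⟩ + (-0.4755 - 0.8236i)|01⟩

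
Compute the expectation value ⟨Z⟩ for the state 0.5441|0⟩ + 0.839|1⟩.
-0.4079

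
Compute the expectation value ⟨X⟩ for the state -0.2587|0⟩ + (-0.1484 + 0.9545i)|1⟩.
0.07678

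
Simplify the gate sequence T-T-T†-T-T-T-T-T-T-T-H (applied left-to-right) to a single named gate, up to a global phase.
H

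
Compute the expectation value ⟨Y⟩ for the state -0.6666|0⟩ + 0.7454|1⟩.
0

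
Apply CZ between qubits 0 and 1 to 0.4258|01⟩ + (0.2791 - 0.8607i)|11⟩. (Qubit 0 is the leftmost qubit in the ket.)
0.4258|01⟩ + (-0.2791 + 0.8607i)|11⟩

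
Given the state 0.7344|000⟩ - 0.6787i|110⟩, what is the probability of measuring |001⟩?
0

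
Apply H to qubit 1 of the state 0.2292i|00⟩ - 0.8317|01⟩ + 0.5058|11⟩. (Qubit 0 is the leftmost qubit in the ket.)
(-0.5881 + 0.1621i)|00⟩ + (0.5881 + 0.1621i)|01⟩ + 0.3577|10⟩ - 0.3577|11⟩

H on qubit 1 mixes each pair of kets that differ only in qubit 1: amplitudes (a, b) of (|…0…⟩, |…1…⟩) become ((a + b)/√2, (a − b)/√2). Kets absent from the input have amplitude 0.
(|00⟩, |01⟩): (a, b) = (0.2292i, -0.8317) → ((-0.5881 + 0.1621i), (0.5881 + 0.1621i))
(|10⟩, |11⟩): (a, b) = (0, 0.5058) → (0.3577, -0.3577)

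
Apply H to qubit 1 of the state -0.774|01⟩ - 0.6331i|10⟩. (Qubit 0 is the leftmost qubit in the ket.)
-0.5473|00⟩ + 0.5473|01⟩ - 0.4477i|10⟩ - 0.4477i|11⟩

H on qubit 1 mixes each pair of kets that differ only in qubit 1: amplitudes (a, b) of (|…0…⟩, |…1…⟩) become ((a + b)/√2, (a − b)/√2). Kets absent from the input have amplitude 0.
(|00⟩, |01⟩): (a, b) = (0, -0.774) → (-0.5473, 0.5473)
(|10⟩, |11⟩): (a, b) = (-0.6331i, 0) → (-0.4477i, -0.4477i)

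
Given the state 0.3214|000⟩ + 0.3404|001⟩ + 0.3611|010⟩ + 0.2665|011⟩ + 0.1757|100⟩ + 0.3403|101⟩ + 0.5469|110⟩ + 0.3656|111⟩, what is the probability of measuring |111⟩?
0.1337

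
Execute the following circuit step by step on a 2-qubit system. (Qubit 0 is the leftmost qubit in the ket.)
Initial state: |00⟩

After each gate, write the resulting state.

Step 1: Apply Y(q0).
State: i|10⟩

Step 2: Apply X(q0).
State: i|00⟩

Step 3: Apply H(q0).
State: (1/√2)i|00⟩ + (1/√2)i|10⟩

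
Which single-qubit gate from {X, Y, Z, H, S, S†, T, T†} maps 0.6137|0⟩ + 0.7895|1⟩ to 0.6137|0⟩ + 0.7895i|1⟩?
S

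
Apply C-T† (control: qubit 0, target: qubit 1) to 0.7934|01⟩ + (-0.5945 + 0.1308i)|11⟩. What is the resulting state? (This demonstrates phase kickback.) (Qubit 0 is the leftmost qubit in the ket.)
0.7934|01⟩ + (-0.3279 + 0.5129i)|11⟩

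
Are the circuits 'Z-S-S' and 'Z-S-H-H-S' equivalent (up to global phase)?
Yes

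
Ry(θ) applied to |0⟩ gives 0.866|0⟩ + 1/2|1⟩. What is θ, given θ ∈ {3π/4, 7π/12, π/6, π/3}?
π/3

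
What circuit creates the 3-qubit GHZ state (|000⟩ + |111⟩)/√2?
H(q0) → CNOT(q0,q1) → CNOT(q0,q2)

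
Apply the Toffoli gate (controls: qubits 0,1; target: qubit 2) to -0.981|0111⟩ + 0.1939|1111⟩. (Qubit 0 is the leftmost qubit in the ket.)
-0.981|0111⟩ + 0.1939|1101⟩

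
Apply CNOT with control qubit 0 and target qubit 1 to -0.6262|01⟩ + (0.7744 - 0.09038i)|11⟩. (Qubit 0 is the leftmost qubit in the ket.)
-0.6262|01⟩ + (0.7744 - 0.09038i)|10⟩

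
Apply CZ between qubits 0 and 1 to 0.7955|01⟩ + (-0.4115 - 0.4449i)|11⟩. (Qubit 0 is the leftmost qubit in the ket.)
0.7955|01⟩ + (0.4115 + 0.4449i)|11⟩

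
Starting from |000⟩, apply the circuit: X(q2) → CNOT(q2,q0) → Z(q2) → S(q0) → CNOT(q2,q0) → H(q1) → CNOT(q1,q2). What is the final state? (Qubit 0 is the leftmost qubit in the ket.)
-(1/√2)i|001⟩ - (1/√2)i|010⟩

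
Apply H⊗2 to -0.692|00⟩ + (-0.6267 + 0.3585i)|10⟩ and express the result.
(-0.6594 + 0.1793i)|00⟩ + (-0.6594 + 0.1793i)|01⟩ + (-0.03265 - 0.1793i)|10⟩ + (-0.03265 - 0.1793i)|11⟩

H⊗2 gives amp(|y⟩) = (1/2) Σ_x (−1)^(x·y) amp(|x⟩), where x·y is the number of positions in which both x and y have a 1.
|00⟩: (-0.692 + (-0.6267 + 0.3585i))/2 = (-0.6594 + 0.1793i)
|01⟩: (-0.692 + (-0.6267 + 0.3585i))/2 = (-0.6594 + 0.1793i)
|10⟩: (-0.692 - (-0.6267 + 0.3585i))/2 = (-0.03265 - 0.1793i)
|11⟩: (-0.692 - (-0.6267 + 0.3585i))/2 = (-0.03265 - 0.1793i)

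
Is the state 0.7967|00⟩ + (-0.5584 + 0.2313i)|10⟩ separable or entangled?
Separable

Writing the state as a|00⟩ + b|01⟩ + c|10⟩ + d|11⟩, it is a product state iff ad − bc = 0.
Here (a, b, c, d) = (0.7967, 0, (-0.5584 + 0.2313i), 0): ad − bc = (0.7967)(0) − (0)(-0.5584 + 0.2313i) = 0, so the state is separable.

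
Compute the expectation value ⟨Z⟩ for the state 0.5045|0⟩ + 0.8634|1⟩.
-0.4909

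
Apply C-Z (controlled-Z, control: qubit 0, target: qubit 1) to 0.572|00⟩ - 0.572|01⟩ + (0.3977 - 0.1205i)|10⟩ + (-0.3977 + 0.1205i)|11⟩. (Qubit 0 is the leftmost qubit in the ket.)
0.572|00⟩ - 0.572|01⟩ + (0.3977 - 0.1205i)|10⟩ + (0.3977 - 0.1205i)|11⟩

C-Z leaves the control-|0⟩ kets |00⟩, |01⟩ unchanged and applies Z to qubit 1 on the control-|1⟩ pair (|10⟩, |11⟩).
Z = [[1, 0], [0, -1]].
With a = amp(|10⟩) = (0.3977 - 0.1205i) and b = amp(|11⟩) = (-0.3977 + 0.1205i):
new amp(|10⟩) = (1)·a = (0.3977 - 0.1205i)
new amp(|11⟩) = (-1)·b = (0.3977 - 0.1205i)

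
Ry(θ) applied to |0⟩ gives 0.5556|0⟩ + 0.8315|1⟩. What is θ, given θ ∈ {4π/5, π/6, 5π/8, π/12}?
5π/8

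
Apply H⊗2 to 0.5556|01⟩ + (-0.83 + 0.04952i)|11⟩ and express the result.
(-0.1372 + 0.02476i)|00⟩ + (0.1372 - 0.02476i)|01⟩ + (0.6928 - 0.02476i)|10⟩ + (-0.6928 + 0.02476i)|11⟩

H⊗2 gives amp(|y⟩) = (1/2) Σ_x (−1)^(x·y) amp(|x⟩), where x·y is the number of positions in which both x and y have a 1.
|00⟩: (0.5556 + (-0.83 + 0.04952i))/2 = (-0.1372 + 0.02476i)
|01⟩: (-0.5556 - (-0.83 + 0.04952i))/2 = (0.1372 - 0.02476i)
|10⟩: (0.5556 - (-0.83 + 0.04952i))/2 = (0.6928 - 0.02476i)
|11⟩: (-0.5556 + (-0.83 + 0.04952i))/2 = (-0.6928 + 0.02476i)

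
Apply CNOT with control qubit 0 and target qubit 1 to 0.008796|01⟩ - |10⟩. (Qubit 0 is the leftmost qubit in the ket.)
0.008796|01⟩ - |11⟩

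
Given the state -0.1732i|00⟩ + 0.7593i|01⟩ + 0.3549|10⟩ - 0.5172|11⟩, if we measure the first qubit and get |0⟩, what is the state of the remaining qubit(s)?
-0.2224i|0⟩ + 0.975i|1⟩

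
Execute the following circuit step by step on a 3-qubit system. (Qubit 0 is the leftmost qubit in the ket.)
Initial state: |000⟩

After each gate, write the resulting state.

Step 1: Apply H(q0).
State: 1/√2|000⟩ + 1/√2|100⟩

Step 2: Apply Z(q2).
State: 1/√2|000⟩ + 1/√2|100⟩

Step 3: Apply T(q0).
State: 1/√2|000⟩ + (1/2 + (1/2)i)|100⟩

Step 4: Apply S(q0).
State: 1/√2|000⟩ + (-1/2 + (1/2)i)|100⟩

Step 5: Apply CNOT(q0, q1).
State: 1/√2|000⟩ + (-1/2 + (1/2)i)|110⟩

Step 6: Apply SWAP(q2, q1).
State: 1/√2|000⟩ + (-1/2 + (1/2)i)|101⟩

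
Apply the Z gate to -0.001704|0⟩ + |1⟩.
-0.001704|0⟩ - |1⟩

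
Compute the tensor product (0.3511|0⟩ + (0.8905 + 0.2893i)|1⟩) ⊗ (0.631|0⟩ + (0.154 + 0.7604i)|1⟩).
0.2215|00⟩ + (0.05407 + 0.267i)|01⟩ + (0.5619 + 0.1825i)|10⟩ + (-0.08285 + 0.7217i)|11⟩

amp(|b₁b₂…⟩) = product of the factor amplitudes for bits b₁, b₂, …; only kets whose every factor amplitude is nonzero survive.
|00⟩: (0.3511)(0.631) = 0.2215
|01⟩: (0.3511)(0.154 + 0.7604i) = (0.05407 + 0.267i)
|10⟩: (0.8905 + 0.2893i)(0.631) = (0.5619 + 0.1825i)
|11⟩: (0.8905 + 0.2893i)(0.154 + 0.7604i) = (-0.08285 + 0.7217i)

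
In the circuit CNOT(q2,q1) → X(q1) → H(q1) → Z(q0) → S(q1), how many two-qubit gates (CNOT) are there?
1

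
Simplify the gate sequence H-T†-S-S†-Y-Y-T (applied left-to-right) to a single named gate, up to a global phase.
H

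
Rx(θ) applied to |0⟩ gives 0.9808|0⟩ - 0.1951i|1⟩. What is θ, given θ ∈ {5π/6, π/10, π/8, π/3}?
π/8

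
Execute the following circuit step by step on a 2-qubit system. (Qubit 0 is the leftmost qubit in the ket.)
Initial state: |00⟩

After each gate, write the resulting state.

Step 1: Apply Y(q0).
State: i|10⟩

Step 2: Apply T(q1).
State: i|10⟩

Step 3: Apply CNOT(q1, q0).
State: i|10⟩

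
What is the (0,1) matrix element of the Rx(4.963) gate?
-0.6132i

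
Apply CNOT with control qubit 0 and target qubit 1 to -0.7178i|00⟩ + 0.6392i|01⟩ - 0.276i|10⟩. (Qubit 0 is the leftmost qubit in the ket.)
-0.7178i|00⟩ + 0.6392i|01⟩ - 0.276i|11⟩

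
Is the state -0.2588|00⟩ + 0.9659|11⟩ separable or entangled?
Entangled

Writing the state as a|00⟩ + b|01⟩ + c|10⟩ + d|11⟩, it is a product state iff ad − bc = 0.
Here (a, b, c, d) = (-0.2588, 0, 0, 0.9659): ad − bc = (-0.2588)(0.9659) − (0)(0) = -0.25 ≠ 0, so the state is entangled.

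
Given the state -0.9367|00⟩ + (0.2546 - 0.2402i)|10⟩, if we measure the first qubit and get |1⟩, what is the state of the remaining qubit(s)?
(0.7274 - 0.6862i)|0⟩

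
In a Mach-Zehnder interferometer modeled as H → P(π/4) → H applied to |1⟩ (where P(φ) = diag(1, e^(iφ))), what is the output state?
(0.1464 - (1/√8)i)|0⟩ + (0.8536 + (1/√8)i)|1⟩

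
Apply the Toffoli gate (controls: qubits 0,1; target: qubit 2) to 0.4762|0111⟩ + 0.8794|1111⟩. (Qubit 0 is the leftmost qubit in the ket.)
0.4762|0111⟩ + 0.8794|1101⟩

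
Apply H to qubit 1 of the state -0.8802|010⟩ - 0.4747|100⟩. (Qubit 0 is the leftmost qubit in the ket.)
-0.6224|000⟩ + 0.6224|010⟩ - 0.3357|100⟩ - 0.3357|110⟩

H on qubit 1 mixes each pair of kets that differ only in qubit 1: amplitudes (a, b) of (|…0…⟩, |…1…⟩) become ((a + b)/√2, (a − b)/√2). Kets absent from the input have amplitude 0.
(|000⟩, |010⟩): (a, b) = (0, -0.8802) → (-0.6224, 0.6224)
(|100⟩, |110⟩): (a, b) = (-0.4747, 0) → (-0.3357, -0.3357)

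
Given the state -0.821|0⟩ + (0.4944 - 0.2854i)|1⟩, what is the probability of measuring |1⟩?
0.3259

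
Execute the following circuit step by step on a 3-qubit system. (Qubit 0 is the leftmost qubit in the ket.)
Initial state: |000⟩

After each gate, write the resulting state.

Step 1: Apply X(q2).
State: |001⟩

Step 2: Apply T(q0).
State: |001⟩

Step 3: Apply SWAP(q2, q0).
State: |100⟩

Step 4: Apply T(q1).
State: |100⟩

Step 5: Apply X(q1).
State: |110⟩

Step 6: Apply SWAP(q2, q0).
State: |011⟩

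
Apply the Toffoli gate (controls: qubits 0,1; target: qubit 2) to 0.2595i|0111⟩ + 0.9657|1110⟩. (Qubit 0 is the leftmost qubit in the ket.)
0.2595i|0111⟩ + 0.9657|1100⟩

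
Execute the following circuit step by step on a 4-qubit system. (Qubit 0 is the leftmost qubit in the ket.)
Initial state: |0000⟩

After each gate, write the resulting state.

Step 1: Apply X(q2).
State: |0010⟩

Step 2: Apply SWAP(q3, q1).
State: |0010⟩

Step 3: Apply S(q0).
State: |0010⟩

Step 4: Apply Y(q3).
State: i|0011⟩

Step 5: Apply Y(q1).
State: -|0111⟩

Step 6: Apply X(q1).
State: -|0011⟩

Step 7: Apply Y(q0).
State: -i|1011⟩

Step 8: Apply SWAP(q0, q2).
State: -i|1011⟩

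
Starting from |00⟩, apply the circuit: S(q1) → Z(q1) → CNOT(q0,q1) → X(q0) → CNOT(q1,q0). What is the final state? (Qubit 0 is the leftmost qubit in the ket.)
|10⟩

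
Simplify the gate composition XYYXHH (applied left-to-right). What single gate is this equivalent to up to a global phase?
I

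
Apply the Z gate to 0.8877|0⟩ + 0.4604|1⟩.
0.8877|0⟩ - 0.4604|1⟩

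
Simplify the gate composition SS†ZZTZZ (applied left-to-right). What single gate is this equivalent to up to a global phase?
T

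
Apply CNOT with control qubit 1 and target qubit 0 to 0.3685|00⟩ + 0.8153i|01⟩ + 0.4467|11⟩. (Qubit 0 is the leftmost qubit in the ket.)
0.3685|00⟩ + 0.4467|01⟩ + 0.8153i|11⟩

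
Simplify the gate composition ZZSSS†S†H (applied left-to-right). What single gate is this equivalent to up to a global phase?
H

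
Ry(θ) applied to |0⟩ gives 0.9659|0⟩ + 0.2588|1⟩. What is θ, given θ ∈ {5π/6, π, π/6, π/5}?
π/6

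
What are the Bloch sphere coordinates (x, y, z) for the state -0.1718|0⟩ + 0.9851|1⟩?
(-0.3385, 0, -0.9409)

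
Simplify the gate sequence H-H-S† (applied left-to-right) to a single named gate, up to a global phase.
S†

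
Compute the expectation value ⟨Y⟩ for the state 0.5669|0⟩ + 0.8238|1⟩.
0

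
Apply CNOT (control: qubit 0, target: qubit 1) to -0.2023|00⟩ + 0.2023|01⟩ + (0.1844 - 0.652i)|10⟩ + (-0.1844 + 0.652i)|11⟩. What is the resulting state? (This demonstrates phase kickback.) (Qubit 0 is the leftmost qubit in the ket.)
-0.2023|00⟩ + 0.2023|01⟩ + (-0.1844 + 0.652i)|10⟩ + (0.1844 - 0.652i)|11⟩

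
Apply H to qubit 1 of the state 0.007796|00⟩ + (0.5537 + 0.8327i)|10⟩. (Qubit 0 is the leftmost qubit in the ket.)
0.005513|00⟩ + 0.005513|01⟩ + (0.3915 + 0.5888i)|10⟩ + (0.3915 + 0.5888i)|11⟩

H on qubit 1 mixes each pair of kets that differ only in qubit 1: amplitudes (a, b) of (|…0…⟩, |…1…⟩) become ((a + b)/√2, (a − b)/√2). Kets absent from the input have amplitude 0.
(|00⟩, |01⟩): (a, b) = (0.007796, 0) → (0.005513, 0.005513)
(|10⟩, |11⟩): (a, b) = ((0.5537 + 0.8327i), 0) → ((0.3915 + 0.5888i), (0.3915 + 0.5888i))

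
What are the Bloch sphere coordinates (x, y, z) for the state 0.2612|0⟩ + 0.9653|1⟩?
(0.5043, 0, -0.8636)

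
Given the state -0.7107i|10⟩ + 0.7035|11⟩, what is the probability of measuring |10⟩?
0.5051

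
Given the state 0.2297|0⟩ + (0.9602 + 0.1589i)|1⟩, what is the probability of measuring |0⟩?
0.05276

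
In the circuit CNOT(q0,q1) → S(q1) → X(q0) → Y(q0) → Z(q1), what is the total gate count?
5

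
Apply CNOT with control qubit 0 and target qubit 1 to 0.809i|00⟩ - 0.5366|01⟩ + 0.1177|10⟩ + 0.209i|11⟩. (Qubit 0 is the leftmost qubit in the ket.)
0.809i|00⟩ - 0.5366|01⟩ + 0.209i|10⟩ + 0.1177|11⟩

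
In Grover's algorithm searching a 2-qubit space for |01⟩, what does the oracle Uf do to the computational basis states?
Uf|x⟩ = -|x⟩ if x = 01, else |x⟩ (phase flip on target)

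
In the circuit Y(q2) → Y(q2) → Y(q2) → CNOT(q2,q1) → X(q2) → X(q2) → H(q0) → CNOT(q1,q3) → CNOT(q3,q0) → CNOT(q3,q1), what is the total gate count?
10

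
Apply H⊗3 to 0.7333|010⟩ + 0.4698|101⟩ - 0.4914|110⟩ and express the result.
0.2516|000⟩ - 0.08057|001⟩ + 0.08057|010⟩ - 0.2516|011⟩ + 0.2669|100⟩ + 0.5991|101⟩ - 0.5991|110⟩ - 0.2669|111⟩

H⊗3 gives amp(|y⟩) = (1/2√2) Σ_x (−1)^(x·y) amp(|x⟩), where x·y is the number of positions in which both x and y have a 1.
|000⟩: (0.7333 + 0.4698 - 0.4914)/(2√2) = 0.2516
|001⟩: (0.7333 - 0.4698 - 0.4914)/(2√2) = -0.08057
|010⟩: (-0.7333 + 0.4698 + 0.4914)/(2√2) = 0.08057
|011⟩: (-0.7333 - 0.4698 + 0.4914)/(2√2) = -0.2516
|100⟩: (0.7333 - 0.4698 + 0.4914)/(2√2) = 0.2669
|101⟩: (0.7333 + 0.4698 + 0.4914)/(2√2) = 0.5991
|110⟩: (-0.7333 - 0.4698 - 0.4914)/(2√2) = -0.5991
|111⟩: (-0.7333 + 0.4698 - 0.4914)/(2√2) = -0.2669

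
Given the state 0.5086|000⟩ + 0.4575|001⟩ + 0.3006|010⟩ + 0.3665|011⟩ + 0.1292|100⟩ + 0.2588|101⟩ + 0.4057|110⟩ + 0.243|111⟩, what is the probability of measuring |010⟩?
0.09036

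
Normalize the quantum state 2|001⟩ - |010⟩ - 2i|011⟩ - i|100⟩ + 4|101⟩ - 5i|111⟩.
0.2801|001⟩ - 0.14|010⟩ - 0.2801i|011⟩ - 0.14i|100⟩ + 0.5601|101⟩ - 0.7001i|111⟩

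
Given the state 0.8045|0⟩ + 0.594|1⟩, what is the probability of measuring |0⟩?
0.6472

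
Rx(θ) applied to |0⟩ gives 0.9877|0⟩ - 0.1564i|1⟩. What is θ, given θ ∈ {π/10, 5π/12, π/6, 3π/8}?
π/10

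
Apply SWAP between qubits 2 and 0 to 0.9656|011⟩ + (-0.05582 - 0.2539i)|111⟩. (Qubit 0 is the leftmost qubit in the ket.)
0.9656|110⟩ + (-0.05582 - 0.2539i)|111⟩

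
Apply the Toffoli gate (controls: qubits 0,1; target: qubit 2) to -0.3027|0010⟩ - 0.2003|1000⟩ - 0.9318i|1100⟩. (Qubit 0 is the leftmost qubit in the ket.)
-0.3027|0010⟩ - 0.2003|1000⟩ - 0.9318i|1110⟩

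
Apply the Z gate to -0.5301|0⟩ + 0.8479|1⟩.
-0.5301|0⟩ - 0.8479|1⟩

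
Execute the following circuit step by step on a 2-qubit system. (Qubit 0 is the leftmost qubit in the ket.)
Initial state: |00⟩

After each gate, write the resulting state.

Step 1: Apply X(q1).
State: |01⟩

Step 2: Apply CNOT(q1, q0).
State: |11⟩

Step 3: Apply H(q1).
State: 1/√2|10⟩ - 1/√2|11⟩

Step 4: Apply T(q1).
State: 1/√2|10⟩ + (-1/2 - (1/2)i)|11⟩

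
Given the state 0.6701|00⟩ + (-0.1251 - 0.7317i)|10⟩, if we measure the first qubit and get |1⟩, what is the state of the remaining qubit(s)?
(-0.1685 - 0.9857i)|0⟩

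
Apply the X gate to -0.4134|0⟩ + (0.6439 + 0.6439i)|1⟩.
(0.6439 + 0.6439i)|0⟩ - 0.4134|1⟩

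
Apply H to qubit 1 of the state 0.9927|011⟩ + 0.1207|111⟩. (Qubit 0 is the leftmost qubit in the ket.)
0.7019|001⟩ - 0.7019|011⟩ + 0.08535|101⟩ - 0.08535|111⟩

H on qubit 1 mixes each pair of kets that differ only in qubit 1: amplitudes (a, b) of (|…0…⟩, |…1…⟩) become ((a + b)/√2, (a − b)/√2). Kets absent from the input have amplitude 0.
(|001⟩, |011⟩): (a, b) = (0, 0.9927) → (0.7019, -0.7019)
(|101⟩, |111⟩): (a, b) = (0, 0.1207) → (0.08535, -0.08535)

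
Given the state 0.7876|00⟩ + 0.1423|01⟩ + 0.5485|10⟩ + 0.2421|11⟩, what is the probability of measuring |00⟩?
0.6203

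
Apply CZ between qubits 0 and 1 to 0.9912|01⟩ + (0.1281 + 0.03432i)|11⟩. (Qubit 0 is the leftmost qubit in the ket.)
0.9912|01⟩ + (-0.1281 - 0.03432i)|11⟩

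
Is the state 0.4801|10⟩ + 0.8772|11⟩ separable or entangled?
Separable

Writing the state as a|00⟩ + b|01⟩ + c|10⟩ + d|11⟩, it is a product state iff ad − bc = 0.
Here (a, b, c, d) = (0, 0, 0.4801, 0.8772): ad − bc = (0)(0.8772) − (0)(0.4801) = 0, so the state is separable.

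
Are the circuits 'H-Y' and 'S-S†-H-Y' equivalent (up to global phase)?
Yes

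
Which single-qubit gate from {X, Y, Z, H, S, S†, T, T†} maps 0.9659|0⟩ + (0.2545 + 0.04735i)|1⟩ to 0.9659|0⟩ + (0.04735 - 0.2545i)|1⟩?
S†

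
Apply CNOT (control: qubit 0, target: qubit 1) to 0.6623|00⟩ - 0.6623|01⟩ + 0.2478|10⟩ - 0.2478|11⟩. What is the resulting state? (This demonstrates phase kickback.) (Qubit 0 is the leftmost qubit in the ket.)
0.6623|00⟩ - 0.6623|01⟩ - 0.2478|10⟩ + 0.2478|11⟩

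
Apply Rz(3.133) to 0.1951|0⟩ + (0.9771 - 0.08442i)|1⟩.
(0.0008382 - 0.1951i)|0⟩ + (0.08862 + 0.9767i)|1⟩

Rz(3.133) = [[e^(−iθ/2), 0], [0, e^(iθ/2)]] with e^(±iθ/2) = cos(θ/2) ± i·sin(θ/2); θ = 3.133, cos(θ/2) ≈ 0.00429631, sin(θ/2) ≈ 0.999991.
With a = amp(|0⟩) = 0.1951 and b = amp(|1⟩) = (0.9771 - 0.08442i):
new amp(|0⟩) = (0.00429631 - 0.999991i)·a = (0.0008382 - 0.1951i)
new amp(|1⟩) = (0.00429631 + 0.999991i)·b = (0.08862 + 0.9767i)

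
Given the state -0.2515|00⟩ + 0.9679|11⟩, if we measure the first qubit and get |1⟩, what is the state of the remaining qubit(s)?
|1⟩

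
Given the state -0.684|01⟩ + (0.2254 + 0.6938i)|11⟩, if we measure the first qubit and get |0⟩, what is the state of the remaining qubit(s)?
-|1⟩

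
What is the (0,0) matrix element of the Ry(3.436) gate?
-0.1467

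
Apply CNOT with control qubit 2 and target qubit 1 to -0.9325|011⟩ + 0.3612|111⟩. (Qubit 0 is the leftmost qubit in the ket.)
-0.9325|001⟩ + 0.3612|101⟩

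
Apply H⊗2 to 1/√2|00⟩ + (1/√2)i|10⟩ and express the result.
(1/√8 + (1/√8)i)|00⟩ + (1/√8 + (1/√8)i)|01⟩ + (1/√8 - (1/√8)i)|10⟩ + (1/√8 - (1/√8)i)|11⟩

H⊗2 gives amp(|y⟩) = (1/2) Σ_x (−1)^(x·y) amp(|x⟩), where x·y is the number of positions in which both x and y have a 1.
|00⟩: (1/√2 + (1/√2)i)/2 = (1/√8 + (1/√8)i)
|01⟩: (1/√2 + (1/√2)i)/2 = (1/√8 + (1/√8)i)
|10⟩: (1/√2 - (1/√2)i)/2 = (1/√8 - (1/√8)i)
|11⟩: (1/√2 - (1/√2)i)/2 = (1/√8 - (1/√8)i)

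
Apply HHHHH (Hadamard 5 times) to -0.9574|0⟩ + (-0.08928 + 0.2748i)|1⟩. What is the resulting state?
(-0.7401 + 0.1943i)|0⟩ + (-0.6139 - 0.1943i)|1⟩

H² = I, so H^5 = H: a single Hadamard. With (a, b) = (-0.9574, (-0.08928 + 0.2748i)), H gives ((a + b)/√2, (a − b)/√2) = ((-0.7401 + 0.1943i), (-0.6139 - 0.1943i)).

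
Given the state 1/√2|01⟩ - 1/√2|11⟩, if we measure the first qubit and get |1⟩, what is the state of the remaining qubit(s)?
-|1⟩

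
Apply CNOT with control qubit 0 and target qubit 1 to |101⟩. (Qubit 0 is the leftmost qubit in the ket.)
|111⟩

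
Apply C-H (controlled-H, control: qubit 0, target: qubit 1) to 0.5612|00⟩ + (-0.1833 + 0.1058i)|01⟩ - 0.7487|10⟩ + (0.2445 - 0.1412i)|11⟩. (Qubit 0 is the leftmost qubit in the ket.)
0.5612|00⟩ + (-0.1833 + 0.1058i)|01⟩ + (-0.3565 - 0.09984i)|10⟩ + (-0.7023 + 0.09984i)|11⟩

C-H leaves the control-|0⟩ kets |00⟩, |01⟩ unchanged and applies H to qubit 1 on the control-|1⟩ pair (|10⟩, |11⟩).
H = [[1/√2, 1/√2], [1/√2, -1/√2]].
With a = amp(|10⟩) = -0.7487 and b = amp(|11⟩) = (0.2445 - 0.1412i):
new amp(|10⟩) = (1/√2)·a + (1/√2)·b = (-0.3565 - 0.09984i)
new amp(|11⟩) = (1/√2)·a + (-1/√2)·b = (-0.7023 + 0.09984i)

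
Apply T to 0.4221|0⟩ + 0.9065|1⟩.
0.4221|0⟩ + (0.641 + 0.641i)|1⟩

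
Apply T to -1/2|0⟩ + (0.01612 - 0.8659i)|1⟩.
-1/2|0⟩ + (0.6237 - 0.6009i)|1⟩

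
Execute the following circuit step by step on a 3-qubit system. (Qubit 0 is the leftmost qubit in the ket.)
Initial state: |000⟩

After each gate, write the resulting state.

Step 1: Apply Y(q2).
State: i|001⟩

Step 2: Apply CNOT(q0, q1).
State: i|001⟩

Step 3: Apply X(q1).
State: i|011⟩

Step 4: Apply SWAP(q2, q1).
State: i|011⟩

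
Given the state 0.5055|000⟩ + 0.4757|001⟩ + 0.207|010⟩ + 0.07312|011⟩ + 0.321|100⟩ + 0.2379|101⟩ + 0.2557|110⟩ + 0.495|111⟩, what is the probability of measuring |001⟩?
0.2263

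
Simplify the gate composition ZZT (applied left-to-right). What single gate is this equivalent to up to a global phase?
T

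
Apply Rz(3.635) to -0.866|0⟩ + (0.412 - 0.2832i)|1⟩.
(0.2115 + 0.8398i)|0⟩ + (0.174 + 0.4687i)|1⟩

Rz(3.635) = [[e^(−iθ/2), 0], [0, e^(iθ/2)]] with e^(±iθ/2) = cos(θ/2) ± i·sin(θ/2); θ = 3.635, cos(θ/2) ≈ -0.244209, sin(θ/2) ≈ 0.969723.
With a = amp(|0⟩) = -0.866 and b = amp(|1⟩) = (0.412 - 0.2832i):
new amp(|0⟩) = (-0.244209 - 0.969723i)·a = (0.2115 + 0.8398i)
new amp(|1⟩) = (-0.244209 + 0.969723i)·b = (0.174 + 0.4687i)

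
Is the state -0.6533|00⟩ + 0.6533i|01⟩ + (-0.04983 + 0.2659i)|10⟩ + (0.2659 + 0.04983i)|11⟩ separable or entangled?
Separable

Writing the state as a|00⟩ + b|01⟩ + c|10⟩ + d|11⟩, it is a product state iff ad − bc = 0.
Here (a, b, c, d) = (-0.6533, 0.6533i, (-0.04983 + 0.2659i), (0.2659 + 0.04983i)): ad − bc = (-0.6533)(0.2659 + 0.04983i) − (0.6533i)(-0.04983 + 0.2659i) = 0, so the state is separable.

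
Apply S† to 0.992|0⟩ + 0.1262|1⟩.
0.992|0⟩ - 0.1262i|1⟩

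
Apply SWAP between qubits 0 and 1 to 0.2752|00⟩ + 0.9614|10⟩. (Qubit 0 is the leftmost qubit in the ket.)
0.2752|00⟩ + 0.9614|01⟩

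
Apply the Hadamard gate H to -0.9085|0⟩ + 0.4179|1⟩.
-0.3469|0⟩ - 0.9379|1⟩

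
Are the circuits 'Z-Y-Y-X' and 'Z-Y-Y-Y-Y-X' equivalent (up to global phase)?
Yes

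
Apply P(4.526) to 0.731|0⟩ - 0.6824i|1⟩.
0.731|0⟩ + (-0.6706 + 0.1265i)|1⟩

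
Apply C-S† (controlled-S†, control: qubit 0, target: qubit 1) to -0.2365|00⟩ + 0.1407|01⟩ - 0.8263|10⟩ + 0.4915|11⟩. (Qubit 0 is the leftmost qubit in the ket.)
-0.2365|00⟩ + 0.1407|01⟩ - 0.8263|10⟩ - 0.4915i|11⟩

C-S† leaves the control-|0⟩ kets |00⟩, |01⟩ unchanged and applies S† to qubit 1 on the control-|1⟩ pair (|10⟩, |11⟩).
S† = [[1, 0], [0, -i]].
With a = amp(|10⟩) = -0.8263 and b = amp(|11⟩) = 0.4915:
new amp(|10⟩) = (1)·a = -0.8263
new amp(|11⟩) = (-i)·b = -0.4915i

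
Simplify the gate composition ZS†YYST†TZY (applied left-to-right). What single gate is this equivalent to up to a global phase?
Y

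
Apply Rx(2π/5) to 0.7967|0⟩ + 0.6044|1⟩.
(0.6445 - 0.3553i)|0⟩ + (0.489 - 0.4683i)|1⟩

Rx(2π/5) = [[cos(θ/2), −i·sin(θ/2)], [−i·sin(θ/2), cos(θ/2)]]; θ = 2π/5, cos(θ/2) ≈ 0.809017, sin(θ/2) ≈ 0.587785.
With a = amp(|0⟩) = 0.7967 and b = amp(|1⟩) = 0.6044:
new amp(|0⟩) = (0.809017)·a + (-0.587785i)·b = (0.6445 - 0.3553i)
new amp(|1⟩) = (-0.587785i)·a + (0.809017)·b = (0.489 - 0.4683i)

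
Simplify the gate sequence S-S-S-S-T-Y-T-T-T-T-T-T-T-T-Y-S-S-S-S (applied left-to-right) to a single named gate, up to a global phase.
T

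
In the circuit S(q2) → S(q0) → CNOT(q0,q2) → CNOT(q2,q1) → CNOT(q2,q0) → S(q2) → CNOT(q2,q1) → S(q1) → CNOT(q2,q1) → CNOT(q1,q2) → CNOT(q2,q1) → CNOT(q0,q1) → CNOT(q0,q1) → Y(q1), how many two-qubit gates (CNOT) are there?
9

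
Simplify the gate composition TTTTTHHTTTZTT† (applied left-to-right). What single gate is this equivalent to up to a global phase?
Z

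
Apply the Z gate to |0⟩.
|0⟩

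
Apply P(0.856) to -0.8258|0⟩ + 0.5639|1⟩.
-0.8258|0⟩ + (0.3696 + 0.4259i)|1⟩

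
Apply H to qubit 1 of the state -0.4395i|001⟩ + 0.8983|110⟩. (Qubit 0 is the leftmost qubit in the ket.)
-0.3108i|001⟩ - 0.3108i|011⟩ + 0.6352|100⟩ - 0.6352|110⟩

H on qubit 1 mixes each pair of kets that differ only in qubit 1: amplitudes (a, b) of (|…0…⟩, |…1…⟩) become ((a + b)/√2, (a − b)/√2). Kets absent from the input have amplitude 0.
(|001⟩, |011⟩): (a, b) = (-0.4395i, 0) → (-0.3108i, -0.3108i)
(|100⟩, |110⟩): (a, b) = (0, 0.8983) → (0.6352, -0.6352)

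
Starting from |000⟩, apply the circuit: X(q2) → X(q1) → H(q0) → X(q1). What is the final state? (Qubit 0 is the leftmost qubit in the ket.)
1/√2|001⟩ + 1/√2|101⟩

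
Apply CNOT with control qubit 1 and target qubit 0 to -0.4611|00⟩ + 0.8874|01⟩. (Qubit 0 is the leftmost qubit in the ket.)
-0.4611|00⟩ + 0.8874|11⟩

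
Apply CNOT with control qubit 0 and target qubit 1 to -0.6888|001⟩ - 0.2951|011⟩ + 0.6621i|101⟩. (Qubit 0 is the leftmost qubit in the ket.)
-0.6888|001⟩ - 0.2951|011⟩ + 0.6621i|111⟩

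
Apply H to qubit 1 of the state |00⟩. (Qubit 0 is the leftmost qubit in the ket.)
1/√2|00⟩ + 1/√2|01⟩

H on qubit 1 mixes each pair of kets that differ only in qubit 1: amplitudes (a, b) of (|…0…⟩, |…1…⟩) become ((a + b)/√2, (a − b)/√2). Kets absent from the input have amplitude 0.
(|00⟩, |01⟩): (a, b) = (1, 0) → (1/√2, 1/√2)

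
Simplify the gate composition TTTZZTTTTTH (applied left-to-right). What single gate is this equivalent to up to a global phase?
H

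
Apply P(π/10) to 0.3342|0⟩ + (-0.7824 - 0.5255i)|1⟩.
0.3342|0⟩ + (-0.5817 - 0.7416i)|1⟩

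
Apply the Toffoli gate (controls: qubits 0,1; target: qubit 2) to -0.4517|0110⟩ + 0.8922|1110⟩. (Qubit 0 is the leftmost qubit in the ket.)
-0.4517|0110⟩ + 0.8922|1100⟩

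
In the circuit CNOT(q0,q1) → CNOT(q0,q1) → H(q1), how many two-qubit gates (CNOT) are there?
2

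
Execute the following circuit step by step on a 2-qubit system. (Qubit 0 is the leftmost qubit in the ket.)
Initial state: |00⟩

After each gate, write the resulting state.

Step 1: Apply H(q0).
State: 1/√2|00⟩ + 1/√2|10⟩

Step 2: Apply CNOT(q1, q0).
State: 1/√2|00⟩ + 1/√2|10⟩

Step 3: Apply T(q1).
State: 1/√2|00⟩ + 1/√2|10⟩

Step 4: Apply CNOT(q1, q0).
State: 1/√2|00⟩ + 1/√2|10⟩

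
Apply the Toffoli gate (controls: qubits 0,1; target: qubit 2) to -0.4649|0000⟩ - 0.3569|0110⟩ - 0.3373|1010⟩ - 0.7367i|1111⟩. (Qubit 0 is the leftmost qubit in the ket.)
-0.4649|0000⟩ - 0.3569|0110⟩ - 0.3373|1010⟩ - 0.7367i|1101⟩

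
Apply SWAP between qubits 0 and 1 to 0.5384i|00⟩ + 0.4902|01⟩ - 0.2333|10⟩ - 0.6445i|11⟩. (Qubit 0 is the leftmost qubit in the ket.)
0.5384i|00⟩ - 0.2333|01⟩ + 0.4902|10⟩ - 0.6445i|11⟩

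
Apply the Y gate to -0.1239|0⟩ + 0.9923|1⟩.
-0.9923i|0⟩ - 0.1239i|1⟩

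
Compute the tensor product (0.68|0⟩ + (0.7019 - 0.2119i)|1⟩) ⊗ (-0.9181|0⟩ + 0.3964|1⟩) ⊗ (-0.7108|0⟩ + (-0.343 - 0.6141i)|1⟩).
0.4438|000⟩ + (0.2141 + 0.3834i)|001⟩ - 0.1916|010⟩ + (-0.09246 - 0.1655i)|011⟩ + (0.458 - 0.1383i)|100⟩ + (0.3405 + 0.329i)|101⟩ + (-0.1978 + 0.05971i)|110⟩ + (-0.147 - 0.1421i)|111⟩

amp(|b₁b₂…⟩) = product of the factor amplitudes for bits b₁, b₂, …; only kets whose every factor amplitude is nonzero survive.
|000⟩: (0.68)(-0.9181)(-0.7108) = 0.4438
|001⟩: (0.68)(-0.9181)(-0.343 - 0.6141i) = (0.2141 + 0.3834i)
|010⟩: (0.68)(0.3964)(-0.7108) = -0.1916
|011⟩: (0.68)(0.3964)(-0.343 - 0.6141i) = (-0.09246 - 0.1655i)
|100⟩: (0.7019 - 0.2119i)(-0.9181)(-0.7108) = (0.458 - 0.1383i)
|101⟩: (0.7019 - 0.2119i)(-0.9181)(-0.343 - 0.6141i) = (0.3405 + 0.329i)
|110⟩: (0.7019 - 0.2119i)(0.3964)(-0.7108) = (-0.1978 + 0.05971i)
|111⟩: (0.7019 - 0.2119i)(0.3964)(-0.343 - 0.6141i) = (-0.147 - 0.1421i)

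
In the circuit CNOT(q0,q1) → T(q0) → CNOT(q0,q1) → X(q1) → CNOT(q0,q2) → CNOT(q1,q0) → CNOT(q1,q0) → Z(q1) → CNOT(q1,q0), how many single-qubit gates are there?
3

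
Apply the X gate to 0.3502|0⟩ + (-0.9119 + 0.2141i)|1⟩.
(-0.9119 + 0.2141i)|0⟩ + 0.3502|1⟩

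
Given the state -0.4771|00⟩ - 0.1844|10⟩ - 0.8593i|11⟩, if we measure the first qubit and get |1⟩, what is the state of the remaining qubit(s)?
-0.2098|0⟩ - 0.9777i|1⟩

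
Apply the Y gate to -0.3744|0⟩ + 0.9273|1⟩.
-0.9273i|0⟩ - 0.3744i|1⟩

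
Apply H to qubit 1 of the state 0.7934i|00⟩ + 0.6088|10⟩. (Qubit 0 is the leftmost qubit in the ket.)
0.561i|00⟩ + 0.561i|01⟩ + 0.4305|10⟩ + 0.4305|11⟩

H on qubit 1 mixes each pair of kets that differ only in qubit 1: amplitudes (a, b) of (|…0…⟩, |…1…⟩) become ((a + b)/√2, (a − b)/√2). Kets absent from the input have amplitude 0.
(|00⟩, |01⟩): (a, b) = (0.7934i, 0) → (0.561i, 0.561i)
(|10⟩, |11⟩): (a, b) = (0.6088, 0) → (0.4305, 0.4305)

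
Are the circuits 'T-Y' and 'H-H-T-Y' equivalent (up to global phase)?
Yes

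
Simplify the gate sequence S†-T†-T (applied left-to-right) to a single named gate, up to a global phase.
S†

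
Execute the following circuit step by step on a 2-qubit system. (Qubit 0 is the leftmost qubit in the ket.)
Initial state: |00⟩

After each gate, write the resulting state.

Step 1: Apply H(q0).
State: 1/√2|00⟩ + 1/√2|10⟩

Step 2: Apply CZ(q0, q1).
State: 1/√2|00⟩ + 1/√2|10⟩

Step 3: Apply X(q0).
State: 1/√2|00⟩ + 1/√2|10⟩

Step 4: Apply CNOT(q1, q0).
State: 1/√2|00⟩ + 1/√2|10⟩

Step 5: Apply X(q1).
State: 1/√2|01⟩ + 1/√2|11⟩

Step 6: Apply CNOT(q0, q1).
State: 1/√2|01⟩ + 1/√2|10⟩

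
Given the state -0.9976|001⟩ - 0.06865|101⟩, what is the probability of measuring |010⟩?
0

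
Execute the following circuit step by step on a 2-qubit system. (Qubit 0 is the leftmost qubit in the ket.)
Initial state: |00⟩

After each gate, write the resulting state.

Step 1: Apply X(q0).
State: |10⟩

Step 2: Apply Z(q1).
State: |10⟩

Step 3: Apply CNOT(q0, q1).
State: |11⟩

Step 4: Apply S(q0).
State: i|11⟩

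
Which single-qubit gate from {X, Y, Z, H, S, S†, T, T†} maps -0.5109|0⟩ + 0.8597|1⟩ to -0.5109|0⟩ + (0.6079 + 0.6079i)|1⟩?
T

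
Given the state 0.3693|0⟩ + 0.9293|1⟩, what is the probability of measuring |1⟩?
0.8636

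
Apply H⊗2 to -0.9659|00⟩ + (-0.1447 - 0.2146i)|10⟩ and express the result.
(-0.5553 - 0.1073i)|00⟩ + (-0.5553 - 0.1073i)|01⟩ + (-0.4106 + 0.1073i)|10⟩ + (-0.4106 + 0.1073i)|11⟩

H⊗2 gives amp(|y⟩) = (1/2) Σ_x (−1)^(x·y) amp(|x⟩), where x·y is the number of positions in which both x and y have a 1.
|00⟩: (-0.9659 + (-0.1447 - 0.2146i))/2 = (-0.5553 - 0.1073i)
|01⟩: (-0.9659 + (-0.1447 - 0.2146i))/2 = (-0.5553 - 0.1073i)
|10⟩: (-0.9659 - (-0.1447 - 0.2146i))/2 = (-0.4106 + 0.1073i)
|11⟩: (-0.9659 - (-0.1447 - 0.2146i))/2 = (-0.4106 + 0.1073i)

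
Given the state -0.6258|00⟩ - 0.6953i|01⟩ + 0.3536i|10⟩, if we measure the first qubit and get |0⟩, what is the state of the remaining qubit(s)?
-0.669|0⟩ - 0.7433i|1⟩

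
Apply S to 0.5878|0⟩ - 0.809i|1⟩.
0.5878|0⟩ + 0.809|1⟩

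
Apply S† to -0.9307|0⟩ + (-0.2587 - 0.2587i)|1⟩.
-0.9307|0⟩ + (-0.2587 + 0.2587i)|1⟩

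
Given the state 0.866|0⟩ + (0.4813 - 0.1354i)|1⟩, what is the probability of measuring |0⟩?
0.75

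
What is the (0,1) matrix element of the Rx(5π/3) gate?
-(1/2)i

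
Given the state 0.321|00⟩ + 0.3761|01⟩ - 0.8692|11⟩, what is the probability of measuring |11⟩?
0.7555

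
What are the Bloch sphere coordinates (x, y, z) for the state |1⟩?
(0, 0, -1)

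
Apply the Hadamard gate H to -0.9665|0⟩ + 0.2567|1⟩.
-0.5019|0⟩ - 0.8649|1⟩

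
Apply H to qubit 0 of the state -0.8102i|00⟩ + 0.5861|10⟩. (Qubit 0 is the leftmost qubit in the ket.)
(0.4144 - 0.5729i)|00⟩ + (-0.4144 - 0.5729i)|10⟩

H on qubit 0 mixes each pair of kets that differ only in qubit 0: amplitudes (a, b) of (|…0…⟩, |…1…⟩) become ((a + b)/√2, (a − b)/√2). Kets absent from the input have amplitude 0.
(|00⟩, |10⟩): (a, b) = (-0.8102i, 0.5861) → ((0.4144 - 0.5729i), (-0.4144 - 0.5729i))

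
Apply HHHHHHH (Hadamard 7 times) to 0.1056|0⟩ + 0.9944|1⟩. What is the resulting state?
0.7778|0⟩ - 0.6285|1⟩

H² = I, so H^7 = H: a single Hadamard. With (a, b) = (0.1056, 0.9944), H gives ((a + b)/√2, (a − b)/√2) = (0.7778, -0.6285).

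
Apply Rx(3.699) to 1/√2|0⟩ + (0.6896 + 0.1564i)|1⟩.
(-0.04417 - 0.663i)|0⟩ + (-0.1897 - 0.7228i)|1⟩

Rx(3.699) = [[cos(θ/2), −i·sin(θ/2)], [−i·sin(θ/2), cos(θ/2)]]; θ = 3.699, cos(θ/2) ≈ -0.27511, sin(θ/2) ≈ 0.961413.
With a = amp(|0⟩) = 1/√2 and b = amp(|1⟩) = (0.6896 + 0.1564i):
new amp(|0⟩) = (-0.27511)·a + (-0.961413i)·b = (-0.04417 - 0.663i)
new amp(|1⟩) = (-0.961413i)·a + (-0.27511)·b = (-0.1897 - 0.7228i)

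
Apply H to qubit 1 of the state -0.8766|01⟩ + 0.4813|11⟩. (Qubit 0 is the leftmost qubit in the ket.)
-0.6198|00⟩ + 0.6198|01⟩ + 0.3403|10⟩ - 0.3403|11⟩

H on qubit 1 mixes each pair of kets that differ only in qubit 1: amplitudes (a, b) of (|…0…⟩, |…1…⟩) become ((a + b)/√2, (a − b)/√2). Kets absent from the input have amplitude 0.
(|00⟩, |01⟩): (a, b) = (0, -0.8766) → (-0.6198, 0.6198)
(|10⟩, |11⟩): (a, b) = (0, 0.4813) → (0.3403, -0.3403)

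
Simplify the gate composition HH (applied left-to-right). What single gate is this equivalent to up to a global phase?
I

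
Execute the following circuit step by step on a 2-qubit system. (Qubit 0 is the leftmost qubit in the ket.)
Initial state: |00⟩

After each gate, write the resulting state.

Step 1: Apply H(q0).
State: 1/√2|00⟩ + 1/√2|10⟩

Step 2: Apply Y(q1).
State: (1/√2)i|01⟩ + (1/√2)i|11⟩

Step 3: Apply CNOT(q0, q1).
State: (1/√2)i|01⟩ + (1/√2)i|10⟩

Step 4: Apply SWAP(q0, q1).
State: (1/√2)i|01⟩ + (1/√2)i|10⟩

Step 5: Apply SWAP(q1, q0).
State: (1/√2)i|01⟩ + (1/√2)i|10⟩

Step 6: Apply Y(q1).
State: 1/√2|00⟩ - 1/√2|11⟩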